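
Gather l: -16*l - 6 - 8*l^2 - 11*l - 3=-8*l^2 - 27*l - 9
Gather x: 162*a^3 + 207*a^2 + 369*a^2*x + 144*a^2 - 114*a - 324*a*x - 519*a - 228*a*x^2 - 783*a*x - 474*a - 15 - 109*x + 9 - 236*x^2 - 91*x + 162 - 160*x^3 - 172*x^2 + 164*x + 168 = 162*a^3 + 351*a^2 - 1107*a - 160*x^3 + x^2*(-228*a - 408) + x*(369*a^2 - 1107*a - 36) + 324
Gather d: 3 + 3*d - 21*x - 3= 3*d - 21*x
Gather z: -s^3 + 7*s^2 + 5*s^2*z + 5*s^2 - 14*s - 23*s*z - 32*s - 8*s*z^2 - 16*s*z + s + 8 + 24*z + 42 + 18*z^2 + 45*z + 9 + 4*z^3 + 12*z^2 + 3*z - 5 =-s^3 + 12*s^2 - 45*s + 4*z^3 + z^2*(30 - 8*s) + z*(5*s^2 - 39*s + 72) + 54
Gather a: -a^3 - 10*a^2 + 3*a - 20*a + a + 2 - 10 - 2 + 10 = -a^3 - 10*a^2 - 16*a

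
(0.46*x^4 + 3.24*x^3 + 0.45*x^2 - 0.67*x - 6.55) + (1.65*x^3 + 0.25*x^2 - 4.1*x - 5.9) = 0.46*x^4 + 4.89*x^3 + 0.7*x^2 - 4.77*x - 12.45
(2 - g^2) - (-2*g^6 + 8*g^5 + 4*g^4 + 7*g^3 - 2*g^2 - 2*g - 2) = 2*g^6 - 8*g^5 - 4*g^4 - 7*g^3 + g^2 + 2*g + 4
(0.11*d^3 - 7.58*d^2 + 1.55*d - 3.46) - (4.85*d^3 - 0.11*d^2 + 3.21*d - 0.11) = -4.74*d^3 - 7.47*d^2 - 1.66*d - 3.35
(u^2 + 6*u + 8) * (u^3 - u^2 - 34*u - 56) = u^5 + 5*u^4 - 32*u^3 - 268*u^2 - 608*u - 448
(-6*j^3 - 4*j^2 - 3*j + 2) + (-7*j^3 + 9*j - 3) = -13*j^3 - 4*j^2 + 6*j - 1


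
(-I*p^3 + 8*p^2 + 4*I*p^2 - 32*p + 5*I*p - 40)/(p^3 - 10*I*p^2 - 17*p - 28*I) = (-I*p^3 + 4*p^2*(2 + I) + p*(-32 + 5*I) - 40)/(p^3 - 10*I*p^2 - 17*p - 28*I)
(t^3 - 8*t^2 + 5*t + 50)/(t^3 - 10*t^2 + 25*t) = (t + 2)/t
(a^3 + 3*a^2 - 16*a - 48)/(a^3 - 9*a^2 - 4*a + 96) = (a + 4)/(a - 8)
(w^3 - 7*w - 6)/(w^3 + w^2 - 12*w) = (w^2 + 3*w + 2)/(w*(w + 4))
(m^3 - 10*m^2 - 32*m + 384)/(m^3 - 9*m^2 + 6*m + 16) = (m^2 - 2*m - 48)/(m^2 - m - 2)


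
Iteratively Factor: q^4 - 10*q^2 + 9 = (q - 3)*(q^3 + 3*q^2 - q - 3) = (q - 3)*(q - 1)*(q^2 + 4*q + 3) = (q - 3)*(q - 1)*(q + 3)*(q + 1)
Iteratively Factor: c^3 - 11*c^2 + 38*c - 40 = (c - 4)*(c^2 - 7*c + 10) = (c - 4)*(c - 2)*(c - 5)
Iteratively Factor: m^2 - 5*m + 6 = (m - 2)*(m - 3)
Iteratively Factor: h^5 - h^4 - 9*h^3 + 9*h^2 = (h - 1)*(h^4 - 9*h^2) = (h - 3)*(h - 1)*(h^3 + 3*h^2) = h*(h - 3)*(h - 1)*(h^2 + 3*h) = h*(h - 3)*(h - 1)*(h + 3)*(h)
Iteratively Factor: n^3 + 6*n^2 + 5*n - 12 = (n + 3)*(n^2 + 3*n - 4) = (n + 3)*(n + 4)*(n - 1)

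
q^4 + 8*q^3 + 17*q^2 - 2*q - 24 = (q - 1)*(q + 2)*(q + 3)*(q + 4)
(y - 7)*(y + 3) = y^2 - 4*y - 21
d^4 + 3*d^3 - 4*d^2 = d^2*(d - 1)*(d + 4)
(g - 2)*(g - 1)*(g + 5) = g^3 + 2*g^2 - 13*g + 10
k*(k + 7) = k^2 + 7*k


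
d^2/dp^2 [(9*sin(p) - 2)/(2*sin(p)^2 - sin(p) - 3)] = (-36*sin(p)^4 + 50*sin(p)^3 - 314*sin(p)^2 + 343*sin(p) - 82)/((sin(p) + 1)^2*(2*sin(p) - 3)^3)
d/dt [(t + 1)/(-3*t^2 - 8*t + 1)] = 3*(t^2 + 2*t + 3)/(9*t^4 + 48*t^3 + 58*t^2 - 16*t + 1)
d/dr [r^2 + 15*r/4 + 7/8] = 2*r + 15/4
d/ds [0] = 0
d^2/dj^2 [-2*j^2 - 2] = -4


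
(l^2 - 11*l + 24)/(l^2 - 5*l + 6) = (l - 8)/(l - 2)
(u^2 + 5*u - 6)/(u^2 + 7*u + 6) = (u - 1)/(u + 1)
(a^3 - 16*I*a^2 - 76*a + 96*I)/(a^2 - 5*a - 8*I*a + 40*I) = (a^2 - 8*I*a - 12)/(a - 5)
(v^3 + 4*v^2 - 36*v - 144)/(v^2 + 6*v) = v - 2 - 24/v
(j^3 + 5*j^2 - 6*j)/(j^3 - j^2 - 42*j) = (j - 1)/(j - 7)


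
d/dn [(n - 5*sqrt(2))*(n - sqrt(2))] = 2*n - 6*sqrt(2)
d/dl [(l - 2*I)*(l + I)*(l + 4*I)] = 3*l^2 + 6*I*l + 6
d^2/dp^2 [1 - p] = 0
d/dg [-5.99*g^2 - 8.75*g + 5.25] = -11.98*g - 8.75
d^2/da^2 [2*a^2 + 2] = 4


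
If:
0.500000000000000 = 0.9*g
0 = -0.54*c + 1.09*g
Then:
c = 1.12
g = 0.56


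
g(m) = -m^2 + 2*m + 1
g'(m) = 2 - 2*m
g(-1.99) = -6.94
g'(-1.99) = 5.98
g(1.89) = 1.21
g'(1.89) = -1.78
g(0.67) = 1.89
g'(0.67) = 0.66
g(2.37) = 0.12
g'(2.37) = -2.74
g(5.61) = -19.25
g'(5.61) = -9.22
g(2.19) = 0.58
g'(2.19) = -2.38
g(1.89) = 1.21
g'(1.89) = -1.78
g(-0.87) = -1.50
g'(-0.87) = 3.74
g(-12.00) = -167.00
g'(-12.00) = 26.00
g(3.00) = -2.00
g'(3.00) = -4.00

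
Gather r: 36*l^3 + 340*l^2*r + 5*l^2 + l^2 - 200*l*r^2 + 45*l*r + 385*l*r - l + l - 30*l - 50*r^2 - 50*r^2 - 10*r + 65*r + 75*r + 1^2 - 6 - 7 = 36*l^3 + 6*l^2 - 30*l + r^2*(-200*l - 100) + r*(340*l^2 + 430*l + 130) - 12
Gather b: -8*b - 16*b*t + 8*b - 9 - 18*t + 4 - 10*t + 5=-16*b*t - 28*t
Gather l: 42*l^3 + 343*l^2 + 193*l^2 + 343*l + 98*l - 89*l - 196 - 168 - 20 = 42*l^3 + 536*l^2 + 352*l - 384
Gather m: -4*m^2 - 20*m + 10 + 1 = -4*m^2 - 20*m + 11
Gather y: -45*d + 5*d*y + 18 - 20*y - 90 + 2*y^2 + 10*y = -45*d + 2*y^2 + y*(5*d - 10) - 72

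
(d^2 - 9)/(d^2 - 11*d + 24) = (d + 3)/(d - 8)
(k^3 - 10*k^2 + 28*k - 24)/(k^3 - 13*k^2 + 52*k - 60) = (k - 2)/(k - 5)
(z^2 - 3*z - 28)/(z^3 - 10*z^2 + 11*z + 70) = (z + 4)/(z^2 - 3*z - 10)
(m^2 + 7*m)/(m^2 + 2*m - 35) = m/(m - 5)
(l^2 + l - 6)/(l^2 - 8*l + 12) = (l + 3)/(l - 6)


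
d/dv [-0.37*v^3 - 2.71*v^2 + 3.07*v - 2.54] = -1.11*v^2 - 5.42*v + 3.07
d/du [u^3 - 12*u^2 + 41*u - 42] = 3*u^2 - 24*u + 41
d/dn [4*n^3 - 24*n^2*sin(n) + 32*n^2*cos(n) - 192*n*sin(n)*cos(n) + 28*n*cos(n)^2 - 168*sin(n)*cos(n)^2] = -32*n^2*sin(n) - 24*n^2*cos(n) + 12*n^2 - 48*n*sin(n) - 28*n*sin(2*n) + 64*n*cos(n) - 192*n*cos(2*n) - 96*sin(2*n) - 42*cos(n) + 14*cos(2*n) - 126*cos(3*n) + 14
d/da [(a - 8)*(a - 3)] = 2*a - 11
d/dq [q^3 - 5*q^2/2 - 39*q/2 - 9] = 3*q^2 - 5*q - 39/2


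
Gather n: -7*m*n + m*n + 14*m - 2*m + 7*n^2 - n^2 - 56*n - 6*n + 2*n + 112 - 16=12*m + 6*n^2 + n*(-6*m - 60) + 96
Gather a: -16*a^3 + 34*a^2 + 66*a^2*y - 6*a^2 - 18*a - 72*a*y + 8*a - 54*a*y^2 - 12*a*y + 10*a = -16*a^3 + a^2*(66*y + 28) + a*(-54*y^2 - 84*y)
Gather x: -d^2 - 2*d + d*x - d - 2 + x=-d^2 - 3*d + x*(d + 1) - 2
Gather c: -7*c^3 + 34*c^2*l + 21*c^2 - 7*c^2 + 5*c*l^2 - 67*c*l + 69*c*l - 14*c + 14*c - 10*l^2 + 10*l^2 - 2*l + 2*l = -7*c^3 + c^2*(34*l + 14) + c*(5*l^2 + 2*l)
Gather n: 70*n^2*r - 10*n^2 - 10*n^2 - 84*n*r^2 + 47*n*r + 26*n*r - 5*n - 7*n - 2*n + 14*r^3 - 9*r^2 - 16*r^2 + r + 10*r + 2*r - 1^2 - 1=n^2*(70*r - 20) + n*(-84*r^2 + 73*r - 14) + 14*r^3 - 25*r^2 + 13*r - 2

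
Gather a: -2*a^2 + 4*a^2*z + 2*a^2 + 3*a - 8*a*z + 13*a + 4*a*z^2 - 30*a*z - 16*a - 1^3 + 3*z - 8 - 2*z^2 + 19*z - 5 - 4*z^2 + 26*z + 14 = 4*a^2*z + a*(4*z^2 - 38*z) - 6*z^2 + 48*z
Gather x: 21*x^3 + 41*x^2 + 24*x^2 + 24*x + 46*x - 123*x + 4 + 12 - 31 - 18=21*x^3 + 65*x^2 - 53*x - 33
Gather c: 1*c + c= 2*c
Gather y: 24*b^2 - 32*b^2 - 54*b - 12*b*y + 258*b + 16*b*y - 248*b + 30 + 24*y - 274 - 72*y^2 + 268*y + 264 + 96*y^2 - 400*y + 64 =-8*b^2 - 44*b + 24*y^2 + y*(4*b - 108) + 84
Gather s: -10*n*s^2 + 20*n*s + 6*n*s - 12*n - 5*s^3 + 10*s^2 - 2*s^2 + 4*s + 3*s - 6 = -12*n - 5*s^3 + s^2*(8 - 10*n) + s*(26*n + 7) - 6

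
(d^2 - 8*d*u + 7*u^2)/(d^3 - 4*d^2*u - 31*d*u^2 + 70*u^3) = (-d + u)/(-d^2 - 3*d*u + 10*u^2)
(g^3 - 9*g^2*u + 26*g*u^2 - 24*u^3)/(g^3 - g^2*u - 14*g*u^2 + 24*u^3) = (g - 4*u)/(g + 4*u)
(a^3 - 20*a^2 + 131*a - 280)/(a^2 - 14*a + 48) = (a^2 - 12*a + 35)/(a - 6)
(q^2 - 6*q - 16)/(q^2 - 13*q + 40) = (q + 2)/(q - 5)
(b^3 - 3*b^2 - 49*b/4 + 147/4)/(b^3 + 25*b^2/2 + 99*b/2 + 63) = (2*b^2 - 13*b + 21)/(2*(b^2 + 9*b + 18))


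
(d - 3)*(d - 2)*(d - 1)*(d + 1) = d^4 - 5*d^3 + 5*d^2 + 5*d - 6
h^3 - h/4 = h*(h - 1/2)*(h + 1/2)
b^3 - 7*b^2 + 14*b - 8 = (b - 4)*(b - 2)*(b - 1)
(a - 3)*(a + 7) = a^2 + 4*a - 21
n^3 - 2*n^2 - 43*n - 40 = (n - 8)*(n + 1)*(n + 5)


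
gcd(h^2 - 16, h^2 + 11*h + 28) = h + 4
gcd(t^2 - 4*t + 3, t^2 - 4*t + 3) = t^2 - 4*t + 3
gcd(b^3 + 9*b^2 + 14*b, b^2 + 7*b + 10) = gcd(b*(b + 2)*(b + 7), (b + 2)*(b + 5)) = b + 2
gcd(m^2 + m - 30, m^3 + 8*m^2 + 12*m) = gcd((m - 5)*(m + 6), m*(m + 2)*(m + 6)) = m + 6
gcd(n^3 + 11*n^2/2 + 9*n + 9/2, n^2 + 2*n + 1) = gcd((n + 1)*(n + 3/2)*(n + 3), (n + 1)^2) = n + 1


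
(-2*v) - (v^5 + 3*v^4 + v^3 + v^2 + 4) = -v^5 - 3*v^4 - v^3 - v^2 - 2*v - 4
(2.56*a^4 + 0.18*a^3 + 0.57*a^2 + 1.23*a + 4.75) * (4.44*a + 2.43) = 11.3664*a^5 + 7.02*a^4 + 2.9682*a^3 + 6.8463*a^2 + 24.0789*a + 11.5425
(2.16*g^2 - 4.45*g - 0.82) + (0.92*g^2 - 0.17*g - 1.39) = 3.08*g^2 - 4.62*g - 2.21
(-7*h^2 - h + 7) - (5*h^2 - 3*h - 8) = -12*h^2 + 2*h + 15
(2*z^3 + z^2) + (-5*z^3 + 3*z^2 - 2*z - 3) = -3*z^3 + 4*z^2 - 2*z - 3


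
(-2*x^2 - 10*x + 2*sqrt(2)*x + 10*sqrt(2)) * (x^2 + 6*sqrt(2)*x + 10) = -2*x^4 - 10*sqrt(2)*x^3 - 10*x^3 - 50*sqrt(2)*x^2 + 4*x^2 + 20*x + 20*sqrt(2)*x + 100*sqrt(2)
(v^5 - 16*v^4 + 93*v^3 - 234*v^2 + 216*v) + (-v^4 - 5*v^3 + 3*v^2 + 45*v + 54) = v^5 - 17*v^4 + 88*v^3 - 231*v^2 + 261*v + 54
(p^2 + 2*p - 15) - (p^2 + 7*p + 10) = -5*p - 25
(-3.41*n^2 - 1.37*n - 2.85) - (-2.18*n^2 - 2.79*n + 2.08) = -1.23*n^2 + 1.42*n - 4.93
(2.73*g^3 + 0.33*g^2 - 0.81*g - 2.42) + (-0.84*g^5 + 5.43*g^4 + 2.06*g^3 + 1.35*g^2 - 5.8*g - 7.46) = -0.84*g^5 + 5.43*g^4 + 4.79*g^3 + 1.68*g^2 - 6.61*g - 9.88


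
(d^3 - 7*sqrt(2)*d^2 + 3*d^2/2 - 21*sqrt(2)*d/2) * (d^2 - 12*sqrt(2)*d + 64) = d^5 - 19*sqrt(2)*d^4 + 3*d^4/2 - 57*sqrt(2)*d^3/2 + 232*d^3 - 448*sqrt(2)*d^2 + 348*d^2 - 672*sqrt(2)*d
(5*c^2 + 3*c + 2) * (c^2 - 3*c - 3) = 5*c^4 - 12*c^3 - 22*c^2 - 15*c - 6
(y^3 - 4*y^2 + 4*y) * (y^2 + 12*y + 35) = y^5 + 8*y^4 - 9*y^3 - 92*y^2 + 140*y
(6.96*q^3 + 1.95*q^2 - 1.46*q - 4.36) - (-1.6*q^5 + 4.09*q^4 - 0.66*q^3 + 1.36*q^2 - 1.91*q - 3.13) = 1.6*q^5 - 4.09*q^4 + 7.62*q^3 + 0.59*q^2 + 0.45*q - 1.23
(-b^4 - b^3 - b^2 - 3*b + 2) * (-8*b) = 8*b^5 + 8*b^4 + 8*b^3 + 24*b^2 - 16*b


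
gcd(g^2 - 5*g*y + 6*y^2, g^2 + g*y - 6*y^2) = -g + 2*y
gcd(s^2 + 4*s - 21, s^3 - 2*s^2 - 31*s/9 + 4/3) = s - 3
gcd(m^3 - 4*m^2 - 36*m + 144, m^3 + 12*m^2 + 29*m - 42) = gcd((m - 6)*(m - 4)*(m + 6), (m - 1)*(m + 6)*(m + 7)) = m + 6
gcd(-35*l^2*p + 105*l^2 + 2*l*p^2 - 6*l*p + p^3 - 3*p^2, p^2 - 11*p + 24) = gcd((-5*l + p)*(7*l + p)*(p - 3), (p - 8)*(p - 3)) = p - 3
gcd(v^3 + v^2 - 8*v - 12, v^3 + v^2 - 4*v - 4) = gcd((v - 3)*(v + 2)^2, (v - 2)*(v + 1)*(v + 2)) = v + 2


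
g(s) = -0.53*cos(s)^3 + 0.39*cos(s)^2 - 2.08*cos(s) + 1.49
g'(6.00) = -0.78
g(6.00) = -0.62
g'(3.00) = 0.62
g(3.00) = 4.45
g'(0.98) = 1.78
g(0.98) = 0.36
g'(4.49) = -2.27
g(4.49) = 1.97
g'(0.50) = 1.26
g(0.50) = -0.39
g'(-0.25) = -0.70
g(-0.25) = -0.64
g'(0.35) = 0.94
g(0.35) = -0.56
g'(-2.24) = -2.49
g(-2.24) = 3.06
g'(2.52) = 2.19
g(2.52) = 3.72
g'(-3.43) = 1.22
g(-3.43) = 4.31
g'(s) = 1.59*sin(s)*cos(s)^2 - 0.78*sin(s)*cos(s) + 2.08*sin(s)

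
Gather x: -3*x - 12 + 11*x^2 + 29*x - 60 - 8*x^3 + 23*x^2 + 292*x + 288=-8*x^3 + 34*x^2 + 318*x + 216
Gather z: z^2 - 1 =z^2 - 1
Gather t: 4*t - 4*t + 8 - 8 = 0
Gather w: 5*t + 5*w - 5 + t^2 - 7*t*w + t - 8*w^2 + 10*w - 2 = t^2 + 6*t - 8*w^2 + w*(15 - 7*t) - 7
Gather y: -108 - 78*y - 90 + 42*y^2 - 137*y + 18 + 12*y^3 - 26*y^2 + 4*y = 12*y^3 + 16*y^2 - 211*y - 180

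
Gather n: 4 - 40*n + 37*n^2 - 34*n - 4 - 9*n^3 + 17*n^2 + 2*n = -9*n^3 + 54*n^2 - 72*n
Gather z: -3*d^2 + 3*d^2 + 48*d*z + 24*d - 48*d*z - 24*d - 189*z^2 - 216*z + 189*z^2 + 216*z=0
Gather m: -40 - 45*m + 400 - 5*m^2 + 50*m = -5*m^2 + 5*m + 360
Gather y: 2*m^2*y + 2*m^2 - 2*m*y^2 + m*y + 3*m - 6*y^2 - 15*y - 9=2*m^2 + 3*m + y^2*(-2*m - 6) + y*(2*m^2 + m - 15) - 9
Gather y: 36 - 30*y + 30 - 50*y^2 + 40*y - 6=-50*y^2 + 10*y + 60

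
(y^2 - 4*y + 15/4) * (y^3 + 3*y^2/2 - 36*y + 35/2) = y^5 - 5*y^4/2 - 153*y^3/4 + 1337*y^2/8 - 205*y + 525/8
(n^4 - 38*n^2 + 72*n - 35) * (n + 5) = n^5 + 5*n^4 - 38*n^3 - 118*n^2 + 325*n - 175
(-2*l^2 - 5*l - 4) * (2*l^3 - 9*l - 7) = -4*l^5 - 10*l^4 + 10*l^3 + 59*l^2 + 71*l + 28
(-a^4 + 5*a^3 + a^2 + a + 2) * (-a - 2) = a^5 - 3*a^4 - 11*a^3 - 3*a^2 - 4*a - 4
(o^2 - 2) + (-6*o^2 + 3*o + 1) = -5*o^2 + 3*o - 1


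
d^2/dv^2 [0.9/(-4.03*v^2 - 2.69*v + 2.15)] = (29.23362*v^2 + 19.51326*v - 0.9*(8.06*v + 2.69)*(16.12*v + 5.38) - 15.5961)/(4.03*v^2 + 2.69*v - 2.15)^3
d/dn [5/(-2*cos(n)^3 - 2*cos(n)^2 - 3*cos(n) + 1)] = 20*(6*sin(n)^2 - 4*cos(n) - 9)*sin(n)/(9*cos(n) + 2*cos(2*n) + cos(3*n))^2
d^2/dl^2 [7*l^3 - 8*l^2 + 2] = 42*l - 16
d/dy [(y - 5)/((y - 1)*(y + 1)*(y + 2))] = (-2*y^3 + 13*y^2 + 20*y - 7)/(y^6 + 4*y^5 + 2*y^4 - 8*y^3 - 7*y^2 + 4*y + 4)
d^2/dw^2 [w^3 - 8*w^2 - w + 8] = 6*w - 16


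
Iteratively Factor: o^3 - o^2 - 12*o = (o + 3)*(o^2 - 4*o) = o*(o + 3)*(o - 4)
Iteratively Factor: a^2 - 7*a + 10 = (a - 2)*(a - 5)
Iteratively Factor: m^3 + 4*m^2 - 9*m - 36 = (m - 3)*(m^2 + 7*m + 12) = (m - 3)*(m + 3)*(m + 4)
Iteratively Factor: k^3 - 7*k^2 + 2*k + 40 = (k - 5)*(k^2 - 2*k - 8) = (k - 5)*(k - 4)*(k + 2)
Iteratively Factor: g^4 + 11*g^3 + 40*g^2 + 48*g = (g + 3)*(g^3 + 8*g^2 + 16*g) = g*(g + 3)*(g^2 + 8*g + 16) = g*(g + 3)*(g + 4)*(g + 4)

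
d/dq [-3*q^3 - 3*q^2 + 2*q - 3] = -9*q^2 - 6*q + 2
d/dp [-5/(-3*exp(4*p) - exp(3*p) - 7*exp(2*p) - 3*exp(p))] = 5*(-12*exp(3*p) - 3*exp(2*p) - 14*exp(p) - 3)*exp(-p)/(3*exp(3*p) + exp(2*p) + 7*exp(p) + 3)^2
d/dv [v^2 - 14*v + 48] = 2*v - 14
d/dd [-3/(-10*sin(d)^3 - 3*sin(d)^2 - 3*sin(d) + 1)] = 9*(-2*sin(d) + 5*cos(2*d) - 6)*cos(d)/(10*sin(d)^3 + 3*sin(d)^2 + 3*sin(d) - 1)^2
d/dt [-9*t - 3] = -9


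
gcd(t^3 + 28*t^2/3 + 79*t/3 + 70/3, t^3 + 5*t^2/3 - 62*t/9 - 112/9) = t^2 + 13*t/3 + 14/3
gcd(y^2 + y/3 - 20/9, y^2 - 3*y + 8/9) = 1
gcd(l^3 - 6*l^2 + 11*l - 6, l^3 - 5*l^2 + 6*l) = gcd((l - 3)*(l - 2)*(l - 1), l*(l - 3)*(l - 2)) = l^2 - 5*l + 6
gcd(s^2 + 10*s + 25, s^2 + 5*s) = s + 5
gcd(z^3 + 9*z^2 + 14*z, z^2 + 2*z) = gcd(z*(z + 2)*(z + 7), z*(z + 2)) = z^2 + 2*z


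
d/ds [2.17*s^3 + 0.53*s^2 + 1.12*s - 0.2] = 6.51*s^2 + 1.06*s + 1.12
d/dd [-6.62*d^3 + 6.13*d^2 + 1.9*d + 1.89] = -19.86*d^2 + 12.26*d + 1.9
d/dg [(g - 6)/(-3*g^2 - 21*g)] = (g^2 - 12*g - 42)/(3*g^2*(g^2 + 14*g + 49))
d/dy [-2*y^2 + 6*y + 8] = 6 - 4*y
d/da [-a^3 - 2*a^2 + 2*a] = -3*a^2 - 4*a + 2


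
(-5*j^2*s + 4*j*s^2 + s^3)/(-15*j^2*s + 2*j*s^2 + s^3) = (-j + s)/(-3*j + s)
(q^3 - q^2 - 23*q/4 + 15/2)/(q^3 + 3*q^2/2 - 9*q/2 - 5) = (q - 3/2)/(q + 1)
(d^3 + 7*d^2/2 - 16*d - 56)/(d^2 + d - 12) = (d^2 - d/2 - 14)/(d - 3)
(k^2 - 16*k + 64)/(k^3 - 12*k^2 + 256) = 1/(k + 4)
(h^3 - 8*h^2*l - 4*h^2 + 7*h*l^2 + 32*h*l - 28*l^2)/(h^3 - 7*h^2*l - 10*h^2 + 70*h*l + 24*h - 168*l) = (h - l)/(h - 6)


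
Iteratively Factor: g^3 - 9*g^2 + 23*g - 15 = (g - 5)*(g^2 - 4*g + 3) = (g - 5)*(g - 3)*(g - 1)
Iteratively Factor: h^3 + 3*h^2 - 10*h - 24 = (h + 2)*(h^2 + h - 12) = (h + 2)*(h + 4)*(h - 3)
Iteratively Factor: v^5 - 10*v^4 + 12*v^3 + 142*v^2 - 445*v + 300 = (v + 4)*(v^4 - 14*v^3 + 68*v^2 - 130*v + 75) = (v - 3)*(v + 4)*(v^3 - 11*v^2 + 35*v - 25) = (v - 3)*(v - 1)*(v + 4)*(v^2 - 10*v + 25) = (v - 5)*(v - 3)*(v - 1)*(v + 4)*(v - 5)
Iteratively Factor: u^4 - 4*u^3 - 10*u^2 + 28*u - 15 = (u + 3)*(u^3 - 7*u^2 + 11*u - 5) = (u - 5)*(u + 3)*(u^2 - 2*u + 1) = (u - 5)*(u - 1)*(u + 3)*(u - 1)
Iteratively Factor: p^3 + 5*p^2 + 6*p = (p + 3)*(p^2 + 2*p) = p*(p + 3)*(p + 2)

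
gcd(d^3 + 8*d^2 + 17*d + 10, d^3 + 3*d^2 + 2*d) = d^2 + 3*d + 2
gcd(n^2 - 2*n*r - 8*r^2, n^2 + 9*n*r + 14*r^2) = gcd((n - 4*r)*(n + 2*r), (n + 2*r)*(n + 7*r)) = n + 2*r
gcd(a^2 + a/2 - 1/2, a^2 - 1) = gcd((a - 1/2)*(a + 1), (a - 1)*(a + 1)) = a + 1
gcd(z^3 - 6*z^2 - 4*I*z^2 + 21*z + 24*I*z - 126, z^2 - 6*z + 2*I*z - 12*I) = z - 6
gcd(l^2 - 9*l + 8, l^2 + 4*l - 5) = l - 1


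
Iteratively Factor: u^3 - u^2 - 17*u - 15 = (u - 5)*(u^2 + 4*u + 3) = (u - 5)*(u + 1)*(u + 3)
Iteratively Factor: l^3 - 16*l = (l + 4)*(l^2 - 4*l) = l*(l + 4)*(l - 4)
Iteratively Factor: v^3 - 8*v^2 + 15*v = (v)*(v^2 - 8*v + 15) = v*(v - 5)*(v - 3)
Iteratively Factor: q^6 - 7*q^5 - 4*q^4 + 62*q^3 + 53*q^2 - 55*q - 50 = (q - 5)*(q^5 - 2*q^4 - 14*q^3 - 8*q^2 + 13*q + 10) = (q - 5)*(q + 1)*(q^4 - 3*q^3 - 11*q^2 + 3*q + 10) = (q - 5)*(q - 1)*(q + 1)*(q^3 - 2*q^2 - 13*q - 10) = (q - 5)^2*(q - 1)*(q + 1)*(q^2 + 3*q + 2) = (q - 5)^2*(q - 1)*(q + 1)^2*(q + 2)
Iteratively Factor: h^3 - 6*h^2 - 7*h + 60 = (h + 3)*(h^2 - 9*h + 20) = (h - 5)*(h + 3)*(h - 4)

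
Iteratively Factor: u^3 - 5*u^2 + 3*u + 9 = (u - 3)*(u^2 - 2*u - 3) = (u - 3)^2*(u + 1)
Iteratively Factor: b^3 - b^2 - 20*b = (b - 5)*(b^2 + 4*b) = (b - 5)*(b + 4)*(b)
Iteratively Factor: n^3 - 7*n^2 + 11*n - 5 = (n - 5)*(n^2 - 2*n + 1) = (n - 5)*(n - 1)*(n - 1)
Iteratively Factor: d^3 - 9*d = (d - 3)*(d^2 + 3*d) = d*(d - 3)*(d + 3)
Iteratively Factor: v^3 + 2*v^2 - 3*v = (v - 1)*(v^2 + 3*v) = v*(v - 1)*(v + 3)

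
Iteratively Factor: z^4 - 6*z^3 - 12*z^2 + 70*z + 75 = (z + 3)*(z^3 - 9*z^2 + 15*z + 25) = (z - 5)*(z + 3)*(z^2 - 4*z - 5) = (z - 5)*(z + 1)*(z + 3)*(z - 5)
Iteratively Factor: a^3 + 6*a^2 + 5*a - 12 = (a - 1)*(a^2 + 7*a + 12) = (a - 1)*(a + 3)*(a + 4)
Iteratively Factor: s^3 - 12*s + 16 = (s - 2)*(s^2 + 2*s - 8) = (s - 2)^2*(s + 4)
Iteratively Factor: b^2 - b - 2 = (b - 2)*(b + 1)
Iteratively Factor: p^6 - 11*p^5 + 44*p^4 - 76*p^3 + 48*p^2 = (p - 3)*(p^5 - 8*p^4 + 20*p^3 - 16*p^2) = (p - 3)*(p - 2)*(p^4 - 6*p^3 + 8*p^2) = p*(p - 3)*(p - 2)*(p^3 - 6*p^2 + 8*p) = p*(p - 4)*(p - 3)*(p - 2)*(p^2 - 2*p) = p^2*(p - 4)*(p - 3)*(p - 2)*(p - 2)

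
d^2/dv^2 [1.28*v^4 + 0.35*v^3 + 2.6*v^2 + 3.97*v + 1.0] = 15.36*v^2 + 2.1*v + 5.2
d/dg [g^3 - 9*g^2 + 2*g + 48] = 3*g^2 - 18*g + 2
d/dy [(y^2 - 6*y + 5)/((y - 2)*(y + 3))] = (7*y^2 - 22*y + 31)/(y^4 + 2*y^3 - 11*y^2 - 12*y + 36)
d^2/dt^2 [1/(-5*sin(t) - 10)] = (sin(t)^2 - 2*sin(t) - 2)/(5*(sin(t) + 2)^3)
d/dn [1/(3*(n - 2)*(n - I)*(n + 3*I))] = (-(n - 2)*(n - I) - (n - 2)*(n + 3*I) - (n - I)*(n + 3*I))/(3*(n - 2)^2*(n - I)^2*(n + 3*I)^2)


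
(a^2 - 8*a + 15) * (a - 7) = a^3 - 15*a^2 + 71*a - 105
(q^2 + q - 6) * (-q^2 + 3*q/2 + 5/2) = -q^4 + q^3/2 + 10*q^2 - 13*q/2 - 15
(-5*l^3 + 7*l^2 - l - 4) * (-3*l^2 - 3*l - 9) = 15*l^5 - 6*l^4 + 27*l^3 - 48*l^2 + 21*l + 36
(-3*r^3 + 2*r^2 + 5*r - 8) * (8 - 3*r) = 9*r^4 - 30*r^3 + r^2 + 64*r - 64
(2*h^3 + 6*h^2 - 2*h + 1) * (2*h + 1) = 4*h^4 + 14*h^3 + 2*h^2 + 1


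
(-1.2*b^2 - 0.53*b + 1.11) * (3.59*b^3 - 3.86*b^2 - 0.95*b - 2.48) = -4.308*b^5 + 2.7293*b^4 + 7.1707*b^3 - 0.8051*b^2 + 0.2599*b - 2.7528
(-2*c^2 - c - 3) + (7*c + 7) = -2*c^2 + 6*c + 4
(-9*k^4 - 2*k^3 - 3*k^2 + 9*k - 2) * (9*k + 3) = -81*k^5 - 45*k^4 - 33*k^3 + 72*k^2 + 9*k - 6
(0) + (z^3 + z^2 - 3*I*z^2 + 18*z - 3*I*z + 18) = z^3 + z^2 - 3*I*z^2 + 18*z - 3*I*z + 18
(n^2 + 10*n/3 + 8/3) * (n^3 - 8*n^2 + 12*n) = n^5 - 14*n^4/3 - 12*n^3 + 56*n^2/3 + 32*n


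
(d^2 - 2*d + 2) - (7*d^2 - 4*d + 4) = -6*d^2 + 2*d - 2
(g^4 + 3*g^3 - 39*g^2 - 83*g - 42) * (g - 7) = g^5 - 4*g^4 - 60*g^3 + 190*g^2 + 539*g + 294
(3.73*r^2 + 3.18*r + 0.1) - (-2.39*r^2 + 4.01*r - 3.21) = 6.12*r^2 - 0.83*r + 3.31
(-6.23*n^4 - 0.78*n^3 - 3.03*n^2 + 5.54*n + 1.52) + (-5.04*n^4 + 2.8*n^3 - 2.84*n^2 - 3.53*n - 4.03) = -11.27*n^4 + 2.02*n^3 - 5.87*n^2 + 2.01*n - 2.51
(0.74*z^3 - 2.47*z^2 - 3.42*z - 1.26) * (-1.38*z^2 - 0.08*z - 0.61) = -1.0212*z^5 + 3.3494*z^4 + 4.4658*z^3 + 3.5191*z^2 + 2.187*z + 0.7686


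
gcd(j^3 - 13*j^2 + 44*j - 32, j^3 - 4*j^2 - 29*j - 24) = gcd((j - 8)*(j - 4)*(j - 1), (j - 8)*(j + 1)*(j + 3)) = j - 8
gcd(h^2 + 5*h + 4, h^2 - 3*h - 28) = h + 4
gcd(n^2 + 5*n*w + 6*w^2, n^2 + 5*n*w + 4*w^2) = 1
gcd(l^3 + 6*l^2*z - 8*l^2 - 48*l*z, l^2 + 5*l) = l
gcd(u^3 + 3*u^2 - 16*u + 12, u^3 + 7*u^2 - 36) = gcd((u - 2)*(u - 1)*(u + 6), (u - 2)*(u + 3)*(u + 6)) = u^2 + 4*u - 12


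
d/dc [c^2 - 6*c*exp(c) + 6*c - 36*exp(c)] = -6*c*exp(c) + 2*c - 42*exp(c) + 6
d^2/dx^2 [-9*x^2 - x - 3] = -18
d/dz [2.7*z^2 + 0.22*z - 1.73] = 5.4*z + 0.22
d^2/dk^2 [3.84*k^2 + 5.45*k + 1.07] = 7.68000000000000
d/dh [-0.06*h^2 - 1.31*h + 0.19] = -0.12*h - 1.31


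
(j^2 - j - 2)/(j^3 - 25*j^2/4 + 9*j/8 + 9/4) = 8*(j^2 - j - 2)/(8*j^3 - 50*j^2 + 9*j + 18)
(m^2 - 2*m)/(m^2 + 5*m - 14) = m/(m + 7)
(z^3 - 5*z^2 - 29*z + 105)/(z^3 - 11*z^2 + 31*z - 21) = (z + 5)/(z - 1)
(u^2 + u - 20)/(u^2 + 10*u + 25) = (u - 4)/(u + 5)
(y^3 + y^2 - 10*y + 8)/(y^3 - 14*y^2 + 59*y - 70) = (y^2 + 3*y - 4)/(y^2 - 12*y + 35)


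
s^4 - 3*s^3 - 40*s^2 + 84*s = s*(s - 7)*(s - 2)*(s + 6)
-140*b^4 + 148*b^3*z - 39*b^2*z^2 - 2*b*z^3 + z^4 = (-5*b + z)*(-2*b + z)^2*(7*b + z)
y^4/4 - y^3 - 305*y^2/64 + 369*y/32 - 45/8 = (y/4 + 1)*(y - 6)*(y - 5/4)*(y - 3/4)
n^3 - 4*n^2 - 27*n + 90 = (n - 6)*(n - 3)*(n + 5)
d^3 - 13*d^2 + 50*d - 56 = (d - 7)*(d - 4)*(d - 2)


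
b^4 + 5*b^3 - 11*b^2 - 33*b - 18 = (b - 3)*(b + 1)^2*(b + 6)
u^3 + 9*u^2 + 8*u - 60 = (u - 2)*(u + 5)*(u + 6)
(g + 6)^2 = g^2 + 12*g + 36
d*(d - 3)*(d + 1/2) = d^3 - 5*d^2/2 - 3*d/2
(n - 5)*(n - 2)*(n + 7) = n^3 - 39*n + 70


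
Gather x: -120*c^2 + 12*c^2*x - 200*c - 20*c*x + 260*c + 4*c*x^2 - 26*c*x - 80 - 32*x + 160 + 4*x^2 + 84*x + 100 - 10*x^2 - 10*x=-120*c^2 + 60*c + x^2*(4*c - 6) + x*(12*c^2 - 46*c + 42) + 180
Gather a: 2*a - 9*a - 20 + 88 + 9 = 77 - 7*a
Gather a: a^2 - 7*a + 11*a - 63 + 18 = a^2 + 4*a - 45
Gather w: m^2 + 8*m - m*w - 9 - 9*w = m^2 + 8*m + w*(-m - 9) - 9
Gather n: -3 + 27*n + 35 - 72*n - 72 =-45*n - 40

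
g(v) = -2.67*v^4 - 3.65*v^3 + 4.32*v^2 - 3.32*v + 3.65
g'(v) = -10.68*v^3 - 10.95*v^2 + 8.64*v - 3.32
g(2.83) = -225.14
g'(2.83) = -308.63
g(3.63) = -589.66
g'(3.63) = -627.09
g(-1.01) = 12.39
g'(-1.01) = -12.21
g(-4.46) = -628.25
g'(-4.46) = 687.83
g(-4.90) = -986.14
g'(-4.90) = 947.93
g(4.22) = -1054.49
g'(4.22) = -964.48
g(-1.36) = 16.20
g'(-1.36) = -8.46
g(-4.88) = -967.31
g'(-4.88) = 934.92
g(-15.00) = -121824.55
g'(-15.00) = 33448.33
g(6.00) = -4109.47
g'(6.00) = -2652.56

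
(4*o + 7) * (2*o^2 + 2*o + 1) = 8*o^3 + 22*o^2 + 18*o + 7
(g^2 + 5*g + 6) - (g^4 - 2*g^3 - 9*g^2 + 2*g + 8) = -g^4 + 2*g^3 + 10*g^2 + 3*g - 2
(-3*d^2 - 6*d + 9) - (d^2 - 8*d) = -4*d^2 + 2*d + 9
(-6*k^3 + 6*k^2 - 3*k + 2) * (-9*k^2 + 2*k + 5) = 54*k^5 - 66*k^4 + 9*k^3 + 6*k^2 - 11*k + 10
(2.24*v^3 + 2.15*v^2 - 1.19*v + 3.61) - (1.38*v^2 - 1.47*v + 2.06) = 2.24*v^3 + 0.77*v^2 + 0.28*v + 1.55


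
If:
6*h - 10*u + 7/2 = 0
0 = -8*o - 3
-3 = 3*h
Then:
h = -1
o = -3/8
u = -1/4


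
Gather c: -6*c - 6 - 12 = -6*c - 18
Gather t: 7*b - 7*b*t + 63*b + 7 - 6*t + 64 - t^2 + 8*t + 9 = 70*b - t^2 + t*(2 - 7*b) + 80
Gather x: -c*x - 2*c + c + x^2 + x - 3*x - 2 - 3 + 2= -c + x^2 + x*(-c - 2) - 3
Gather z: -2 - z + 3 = 1 - z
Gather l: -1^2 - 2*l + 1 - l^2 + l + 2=-l^2 - l + 2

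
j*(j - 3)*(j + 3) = j^3 - 9*j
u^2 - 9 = (u - 3)*(u + 3)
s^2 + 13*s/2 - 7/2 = (s - 1/2)*(s + 7)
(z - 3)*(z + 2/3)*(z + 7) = z^3 + 14*z^2/3 - 55*z/3 - 14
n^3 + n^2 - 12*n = n*(n - 3)*(n + 4)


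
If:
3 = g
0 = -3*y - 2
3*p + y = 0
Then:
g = 3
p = 2/9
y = -2/3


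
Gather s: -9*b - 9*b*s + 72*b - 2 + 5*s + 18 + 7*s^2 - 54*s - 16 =63*b + 7*s^2 + s*(-9*b - 49)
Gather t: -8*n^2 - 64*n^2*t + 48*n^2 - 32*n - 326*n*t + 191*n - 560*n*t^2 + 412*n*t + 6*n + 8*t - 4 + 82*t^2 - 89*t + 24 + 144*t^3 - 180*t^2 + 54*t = 40*n^2 + 165*n + 144*t^3 + t^2*(-560*n - 98) + t*(-64*n^2 + 86*n - 27) + 20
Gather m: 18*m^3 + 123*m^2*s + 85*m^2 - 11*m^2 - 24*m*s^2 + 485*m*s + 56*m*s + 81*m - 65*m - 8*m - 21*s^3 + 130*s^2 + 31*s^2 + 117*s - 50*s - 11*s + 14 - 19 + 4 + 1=18*m^3 + m^2*(123*s + 74) + m*(-24*s^2 + 541*s + 8) - 21*s^3 + 161*s^2 + 56*s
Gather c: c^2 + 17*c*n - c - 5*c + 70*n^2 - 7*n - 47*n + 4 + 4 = c^2 + c*(17*n - 6) + 70*n^2 - 54*n + 8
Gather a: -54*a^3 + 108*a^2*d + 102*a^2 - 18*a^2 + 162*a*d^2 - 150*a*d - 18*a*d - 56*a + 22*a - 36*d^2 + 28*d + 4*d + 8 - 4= -54*a^3 + a^2*(108*d + 84) + a*(162*d^2 - 168*d - 34) - 36*d^2 + 32*d + 4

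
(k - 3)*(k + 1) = k^2 - 2*k - 3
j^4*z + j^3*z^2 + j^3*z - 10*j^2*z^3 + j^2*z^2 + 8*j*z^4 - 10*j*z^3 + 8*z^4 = (j - 2*z)*(j - z)*(j + 4*z)*(j*z + z)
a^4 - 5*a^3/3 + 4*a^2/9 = a^2*(a - 4/3)*(a - 1/3)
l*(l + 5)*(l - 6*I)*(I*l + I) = I*l^4 + 6*l^3 + 6*I*l^3 + 36*l^2 + 5*I*l^2 + 30*l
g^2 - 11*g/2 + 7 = (g - 7/2)*(g - 2)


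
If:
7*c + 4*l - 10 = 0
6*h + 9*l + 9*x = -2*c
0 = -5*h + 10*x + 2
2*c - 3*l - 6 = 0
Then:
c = 54/29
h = 474/1015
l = -22/29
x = 34/1015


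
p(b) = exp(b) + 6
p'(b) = exp(b)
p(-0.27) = 6.76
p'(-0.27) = 0.76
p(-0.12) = 6.89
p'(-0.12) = 0.89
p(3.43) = 36.88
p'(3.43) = 30.88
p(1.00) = 8.72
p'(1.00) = 2.72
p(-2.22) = 6.11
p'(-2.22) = 0.11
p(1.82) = 12.17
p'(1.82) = 6.17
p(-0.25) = 6.78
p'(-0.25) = 0.78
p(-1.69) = 6.18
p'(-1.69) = 0.18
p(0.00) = 7.00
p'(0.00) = 1.00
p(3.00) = 26.09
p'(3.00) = 20.09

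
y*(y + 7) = y^2 + 7*y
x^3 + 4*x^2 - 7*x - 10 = (x - 2)*(x + 1)*(x + 5)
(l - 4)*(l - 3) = l^2 - 7*l + 12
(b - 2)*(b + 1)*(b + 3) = b^3 + 2*b^2 - 5*b - 6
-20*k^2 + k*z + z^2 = (-4*k + z)*(5*k + z)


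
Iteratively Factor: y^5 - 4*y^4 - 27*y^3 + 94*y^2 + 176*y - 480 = (y - 2)*(y^4 - 2*y^3 - 31*y^2 + 32*y + 240) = (y - 2)*(y + 4)*(y^3 - 6*y^2 - 7*y + 60) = (y - 5)*(y - 2)*(y + 4)*(y^2 - y - 12) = (y - 5)*(y - 4)*(y - 2)*(y + 4)*(y + 3)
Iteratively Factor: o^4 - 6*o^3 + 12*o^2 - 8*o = (o)*(o^3 - 6*o^2 + 12*o - 8) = o*(o - 2)*(o^2 - 4*o + 4) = o*(o - 2)^2*(o - 2)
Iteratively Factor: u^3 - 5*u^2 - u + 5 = (u - 5)*(u^2 - 1) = (u - 5)*(u - 1)*(u + 1)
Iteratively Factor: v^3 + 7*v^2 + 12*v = (v + 4)*(v^2 + 3*v) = v*(v + 4)*(v + 3)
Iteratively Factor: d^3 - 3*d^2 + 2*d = (d - 1)*(d^2 - 2*d) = d*(d - 1)*(d - 2)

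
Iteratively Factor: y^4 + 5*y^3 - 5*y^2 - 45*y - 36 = (y - 3)*(y^3 + 8*y^2 + 19*y + 12) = (y - 3)*(y + 4)*(y^2 + 4*y + 3) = (y - 3)*(y + 1)*(y + 4)*(y + 3)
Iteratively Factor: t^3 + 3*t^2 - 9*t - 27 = (t + 3)*(t^2 - 9) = (t - 3)*(t + 3)*(t + 3)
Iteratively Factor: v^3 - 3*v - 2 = (v + 1)*(v^2 - v - 2) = (v + 1)^2*(v - 2)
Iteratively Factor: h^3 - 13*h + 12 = (h - 1)*(h^2 + h - 12) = (h - 3)*(h - 1)*(h + 4)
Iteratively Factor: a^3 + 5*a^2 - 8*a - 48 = (a - 3)*(a^2 + 8*a + 16) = (a - 3)*(a + 4)*(a + 4)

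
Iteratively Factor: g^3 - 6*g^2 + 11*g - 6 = (g - 2)*(g^2 - 4*g + 3) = (g - 3)*(g - 2)*(g - 1)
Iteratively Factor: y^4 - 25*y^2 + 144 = (y - 4)*(y^3 + 4*y^2 - 9*y - 36) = (y - 4)*(y + 3)*(y^2 + y - 12) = (y - 4)*(y + 3)*(y + 4)*(y - 3)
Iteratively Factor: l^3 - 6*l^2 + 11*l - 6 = (l - 3)*(l^2 - 3*l + 2) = (l - 3)*(l - 2)*(l - 1)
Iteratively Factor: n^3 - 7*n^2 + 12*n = (n - 3)*(n^2 - 4*n) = (n - 4)*(n - 3)*(n)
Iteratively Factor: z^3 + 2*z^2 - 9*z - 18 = (z + 3)*(z^2 - z - 6) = (z + 2)*(z + 3)*(z - 3)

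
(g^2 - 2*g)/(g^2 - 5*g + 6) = g/(g - 3)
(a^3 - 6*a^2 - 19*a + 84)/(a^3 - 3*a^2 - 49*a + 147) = (a + 4)/(a + 7)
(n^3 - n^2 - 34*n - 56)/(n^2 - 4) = (n^2 - 3*n - 28)/(n - 2)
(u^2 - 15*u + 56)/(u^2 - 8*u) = (u - 7)/u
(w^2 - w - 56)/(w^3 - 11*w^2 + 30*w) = (w^2 - w - 56)/(w*(w^2 - 11*w + 30))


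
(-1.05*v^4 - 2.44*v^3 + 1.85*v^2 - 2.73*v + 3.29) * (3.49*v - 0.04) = -3.6645*v^5 - 8.4736*v^4 + 6.5541*v^3 - 9.6017*v^2 + 11.5913*v - 0.1316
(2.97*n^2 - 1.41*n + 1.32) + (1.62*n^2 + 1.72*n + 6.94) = 4.59*n^2 + 0.31*n + 8.26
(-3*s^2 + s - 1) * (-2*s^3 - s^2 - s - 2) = 6*s^5 + s^4 + 4*s^3 + 6*s^2 - s + 2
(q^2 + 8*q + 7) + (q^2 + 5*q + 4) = 2*q^2 + 13*q + 11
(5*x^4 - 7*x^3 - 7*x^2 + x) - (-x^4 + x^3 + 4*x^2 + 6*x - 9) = 6*x^4 - 8*x^3 - 11*x^2 - 5*x + 9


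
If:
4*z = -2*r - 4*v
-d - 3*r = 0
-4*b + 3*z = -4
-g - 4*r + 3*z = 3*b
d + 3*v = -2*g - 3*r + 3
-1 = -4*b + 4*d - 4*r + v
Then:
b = 413/53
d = 378/53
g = 705/53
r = -126/53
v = -417/53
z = 480/53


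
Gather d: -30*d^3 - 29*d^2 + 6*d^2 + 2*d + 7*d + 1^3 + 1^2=-30*d^3 - 23*d^2 + 9*d + 2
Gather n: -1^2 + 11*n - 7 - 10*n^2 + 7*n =-10*n^2 + 18*n - 8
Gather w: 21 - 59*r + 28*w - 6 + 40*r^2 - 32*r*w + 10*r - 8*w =40*r^2 - 49*r + w*(20 - 32*r) + 15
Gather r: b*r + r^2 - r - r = r^2 + r*(b - 2)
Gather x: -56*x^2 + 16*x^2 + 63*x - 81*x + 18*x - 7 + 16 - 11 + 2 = -40*x^2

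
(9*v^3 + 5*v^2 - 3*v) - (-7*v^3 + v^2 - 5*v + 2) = 16*v^3 + 4*v^2 + 2*v - 2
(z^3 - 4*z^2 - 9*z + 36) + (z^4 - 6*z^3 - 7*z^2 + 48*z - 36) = z^4 - 5*z^3 - 11*z^2 + 39*z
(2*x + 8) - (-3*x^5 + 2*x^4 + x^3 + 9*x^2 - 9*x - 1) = 3*x^5 - 2*x^4 - x^3 - 9*x^2 + 11*x + 9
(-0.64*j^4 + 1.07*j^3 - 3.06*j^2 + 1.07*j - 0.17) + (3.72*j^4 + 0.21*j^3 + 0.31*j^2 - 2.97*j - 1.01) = 3.08*j^4 + 1.28*j^3 - 2.75*j^2 - 1.9*j - 1.18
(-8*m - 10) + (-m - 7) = -9*m - 17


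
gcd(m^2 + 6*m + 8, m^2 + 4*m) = m + 4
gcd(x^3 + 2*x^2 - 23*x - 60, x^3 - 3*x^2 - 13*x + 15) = x^2 - 2*x - 15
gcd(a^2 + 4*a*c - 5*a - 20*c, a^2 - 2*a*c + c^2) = 1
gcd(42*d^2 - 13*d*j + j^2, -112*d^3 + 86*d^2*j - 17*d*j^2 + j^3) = 7*d - j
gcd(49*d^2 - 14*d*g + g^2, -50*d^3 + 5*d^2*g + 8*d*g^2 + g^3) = 1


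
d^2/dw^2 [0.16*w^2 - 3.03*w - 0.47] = 0.320000000000000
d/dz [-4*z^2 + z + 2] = 1 - 8*z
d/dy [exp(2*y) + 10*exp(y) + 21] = 2*(exp(y) + 5)*exp(y)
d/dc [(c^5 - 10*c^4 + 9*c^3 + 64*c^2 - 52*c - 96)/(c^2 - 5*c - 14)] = (3*c^4 - 52*c^3 + 285*c^2 - 462*c + 62)/(c^2 - 14*c + 49)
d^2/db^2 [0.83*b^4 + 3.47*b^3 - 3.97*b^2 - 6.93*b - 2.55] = 9.96*b^2 + 20.82*b - 7.94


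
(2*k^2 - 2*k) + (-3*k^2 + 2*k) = -k^2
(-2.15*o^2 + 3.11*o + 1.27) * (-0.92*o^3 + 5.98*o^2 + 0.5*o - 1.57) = 1.978*o^5 - 15.7182*o^4 + 16.3544*o^3 + 12.5251*o^2 - 4.2477*o - 1.9939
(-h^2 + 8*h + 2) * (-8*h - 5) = 8*h^3 - 59*h^2 - 56*h - 10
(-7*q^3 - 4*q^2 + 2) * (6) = -42*q^3 - 24*q^2 + 12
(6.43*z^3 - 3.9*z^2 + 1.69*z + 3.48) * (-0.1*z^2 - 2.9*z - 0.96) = -0.643*z^5 - 18.257*z^4 + 4.9682*z^3 - 1.505*z^2 - 11.7144*z - 3.3408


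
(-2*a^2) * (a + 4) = -2*a^3 - 8*a^2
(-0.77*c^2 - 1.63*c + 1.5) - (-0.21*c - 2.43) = -0.77*c^2 - 1.42*c + 3.93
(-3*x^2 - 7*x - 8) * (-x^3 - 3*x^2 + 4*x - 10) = 3*x^5 + 16*x^4 + 17*x^3 + 26*x^2 + 38*x + 80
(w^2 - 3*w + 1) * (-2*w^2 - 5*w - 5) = -2*w^4 + w^3 + 8*w^2 + 10*w - 5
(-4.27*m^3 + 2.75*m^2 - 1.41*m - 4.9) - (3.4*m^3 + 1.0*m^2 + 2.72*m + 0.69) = -7.67*m^3 + 1.75*m^2 - 4.13*m - 5.59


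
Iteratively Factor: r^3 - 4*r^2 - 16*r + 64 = (r - 4)*(r^2 - 16) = (r - 4)*(r + 4)*(r - 4)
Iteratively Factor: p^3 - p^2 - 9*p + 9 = (p + 3)*(p^2 - 4*p + 3) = (p - 3)*(p + 3)*(p - 1)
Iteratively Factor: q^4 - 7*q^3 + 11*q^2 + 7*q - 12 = (q - 3)*(q^3 - 4*q^2 - q + 4) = (q - 3)*(q - 1)*(q^2 - 3*q - 4) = (q - 4)*(q - 3)*(q - 1)*(q + 1)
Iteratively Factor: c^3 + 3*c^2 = (c + 3)*(c^2) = c*(c + 3)*(c)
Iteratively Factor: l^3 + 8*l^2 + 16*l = (l + 4)*(l^2 + 4*l) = l*(l + 4)*(l + 4)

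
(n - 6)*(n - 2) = n^2 - 8*n + 12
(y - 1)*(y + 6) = y^2 + 5*y - 6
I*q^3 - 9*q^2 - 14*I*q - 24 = (q + 4*I)*(q + 6*I)*(I*q + 1)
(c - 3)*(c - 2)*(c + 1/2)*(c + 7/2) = c^4 - c^3 - 49*c^2/4 + 61*c/4 + 21/2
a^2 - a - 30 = (a - 6)*(a + 5)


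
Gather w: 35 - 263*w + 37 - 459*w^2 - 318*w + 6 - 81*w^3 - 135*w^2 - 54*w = -81*w^3 - 594*w^2 - 635*w + 78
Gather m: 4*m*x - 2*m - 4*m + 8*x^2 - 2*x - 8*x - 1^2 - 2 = m*(4*x - 6) + 8*x^2 - 10*x - 3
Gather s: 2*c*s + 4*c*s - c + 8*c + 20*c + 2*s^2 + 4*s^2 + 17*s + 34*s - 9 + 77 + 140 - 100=27*c + 6*s^2 + s*(6*c + 51) + 108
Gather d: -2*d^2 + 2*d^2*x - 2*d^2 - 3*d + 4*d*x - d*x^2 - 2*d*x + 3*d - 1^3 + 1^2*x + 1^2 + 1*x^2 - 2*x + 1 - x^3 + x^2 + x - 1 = d^2*(2*x - 4) + d*(-x^2 + 2*x) - x^3 + 2*x^2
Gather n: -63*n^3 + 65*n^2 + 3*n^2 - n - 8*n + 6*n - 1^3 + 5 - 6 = -63*n^3 + 68*n^2 - 3*n - 2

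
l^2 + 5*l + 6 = (l + 2)*(l + 3)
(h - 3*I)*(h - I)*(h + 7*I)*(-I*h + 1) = -I*h^4 + 4*h^3 - 22*I*h^2 + 4*h - 21*I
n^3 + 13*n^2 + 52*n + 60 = (n + 2)*(n + 5)*(n + 6)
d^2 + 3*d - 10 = (d - 2)*(d + 5)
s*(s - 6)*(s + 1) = s^3 - 5*s^2 - 6*s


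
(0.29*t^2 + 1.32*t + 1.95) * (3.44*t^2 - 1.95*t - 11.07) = 0.9976*t^4 + 3.9753*t^3 + 0.923700000000001*t^2 - 18.4149*t - 21.5865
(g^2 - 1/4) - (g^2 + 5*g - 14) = 55/4 - 5*g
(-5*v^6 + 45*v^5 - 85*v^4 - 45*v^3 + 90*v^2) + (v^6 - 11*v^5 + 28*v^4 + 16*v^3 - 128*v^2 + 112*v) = -4*v^6 + 34*v^5 - 57*v^4 - 29*v^3 - 38*v^2 + 112*v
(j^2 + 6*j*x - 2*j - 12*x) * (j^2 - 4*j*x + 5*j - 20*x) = j^4 + 2*j^3*x + 3*j^3 - 24*j^2*x^2 + 6*j^2*x - 10*j^2 - 72*j*x^2 - 20*j*x + 240*x^2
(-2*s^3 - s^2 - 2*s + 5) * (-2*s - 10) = 4*s^4 + 22*s^3 + 14*s^2 + 10*s - 50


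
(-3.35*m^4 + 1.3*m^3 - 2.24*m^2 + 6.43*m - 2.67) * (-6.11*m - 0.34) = 20.4685*m^5 - 6.804*m^4 + 13.2444*m^3 - 38.5257*m^2 + 14.1275*m + 0.9078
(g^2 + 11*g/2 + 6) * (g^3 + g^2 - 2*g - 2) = g^5 + 13*g^4/2 + 19*g^3/2 - 7*g^2 - 23*g - 12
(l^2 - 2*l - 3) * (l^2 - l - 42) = l^4 - 3*l^3 - 43*l^2 + 87*l + 126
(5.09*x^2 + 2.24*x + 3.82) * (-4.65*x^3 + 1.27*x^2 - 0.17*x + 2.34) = -23.6685*x^5 - 3.9517*x^4 - 15.7835*x^3 + 16.3812*x^2 + 4.5922*x + 8.9388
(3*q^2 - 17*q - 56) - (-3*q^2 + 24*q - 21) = 6*q^2 - 41*q - 35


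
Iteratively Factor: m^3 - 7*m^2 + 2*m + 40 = (m - 5)*(m^2 - 2*m - 8) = (m - 5)*(m + 2)*(m - 4)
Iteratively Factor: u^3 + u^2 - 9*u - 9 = (u + 3)*(u^2 - 2*u - 3) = (u + 1)*(u + 3)*(u - 3)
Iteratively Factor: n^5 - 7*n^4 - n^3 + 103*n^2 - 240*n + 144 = (n + 4)*(n^4 - 11*n^3 + 43*n^2 - 69*n + 36) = (n - 1)*(n + 4)*(n^3 - 10*n^2 + 33*n - 36) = (n - 4)*(n - 1)*(n + 4)*(n^2 - 6*n + 9) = (n - 4)*(n - 3)*(n - 1)*(n + 4)*(n - 3)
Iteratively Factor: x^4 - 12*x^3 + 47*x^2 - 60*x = (x - 5)*(x^3 - 7*x^2 + 12*x) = (x - 5)*(x - 4)*(x^2 - 3*x) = (x - 5)*(x - 4)*(x - 3)*(x)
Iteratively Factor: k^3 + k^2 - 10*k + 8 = (k + 4)*(k^2 - 3*k + 2) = (k - 1)*(k + 4)*(k - 2)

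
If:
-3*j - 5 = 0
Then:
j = -5/3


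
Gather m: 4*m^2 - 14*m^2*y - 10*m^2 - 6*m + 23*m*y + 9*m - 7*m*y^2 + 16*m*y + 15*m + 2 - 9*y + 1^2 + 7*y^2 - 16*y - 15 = m^2*(-14*y - 6) + m*(-7*y^2 + 39*y + 18) + 7*y^2 - 25*y - 12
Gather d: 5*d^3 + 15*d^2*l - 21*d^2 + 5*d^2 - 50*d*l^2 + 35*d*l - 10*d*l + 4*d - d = 5*d^3 + d^2*(15*l - 16) + d*(-50*l^2 + 25*l + 3)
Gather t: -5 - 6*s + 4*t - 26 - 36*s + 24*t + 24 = -42*s + 28*t - 7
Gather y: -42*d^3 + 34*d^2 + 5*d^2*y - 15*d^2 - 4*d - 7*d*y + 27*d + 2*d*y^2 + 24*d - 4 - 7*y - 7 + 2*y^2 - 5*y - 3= -42*d^3 + 19*d^2 + 47*d + y^2*(2*d + 2) + y*(5*d^2 - 7*d - 12) - 14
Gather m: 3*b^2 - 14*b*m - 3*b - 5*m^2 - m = 3*b^2 - 3*b - 5*m^2 + m*(-14*b - 1)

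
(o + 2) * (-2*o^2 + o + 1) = -2*o^3 - 3*o^2 + 3*o + 2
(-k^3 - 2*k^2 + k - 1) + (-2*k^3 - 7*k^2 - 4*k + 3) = -3*k^3 - 9*k^2 - 3*k + 2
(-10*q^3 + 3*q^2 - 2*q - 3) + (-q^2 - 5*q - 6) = -10*q^3 + 2*q^2 - 7*q - 9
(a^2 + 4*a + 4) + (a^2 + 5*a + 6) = 2*a^2 + 9*a + 10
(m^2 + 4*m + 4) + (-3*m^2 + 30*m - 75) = -2*m^2 + 34*m - 71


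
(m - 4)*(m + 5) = m^2 + m - 20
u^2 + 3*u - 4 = (u - 1)*(u + 4)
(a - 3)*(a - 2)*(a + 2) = a^3 - 3*a^2 - 4*a + 12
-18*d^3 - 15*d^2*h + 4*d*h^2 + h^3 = (-3*d + h)*(d + h)*(6*d + h)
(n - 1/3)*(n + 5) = n^2 + 14*n/3 - 5/3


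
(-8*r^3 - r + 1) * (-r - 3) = 8*r^4 + 24*r^3 + r^2 + 2*r - 3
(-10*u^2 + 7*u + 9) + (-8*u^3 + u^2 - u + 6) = -8*u^3 - 9*u^2 + 6*u + 15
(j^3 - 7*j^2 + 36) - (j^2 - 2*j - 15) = j^3 - 8*j^2 + 2*j + 51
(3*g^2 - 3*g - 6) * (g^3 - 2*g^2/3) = 3*g^5 - 5*g^4 - 4*g^3 + 4*g^2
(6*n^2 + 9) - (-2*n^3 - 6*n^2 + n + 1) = 2*n^3 + 12*n^2 - n + 8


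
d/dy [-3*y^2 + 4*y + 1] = 4 - 6*y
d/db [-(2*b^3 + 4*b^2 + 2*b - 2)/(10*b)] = -2*b/5 - 2/5 - 1/(5*b^2)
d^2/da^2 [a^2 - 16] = 2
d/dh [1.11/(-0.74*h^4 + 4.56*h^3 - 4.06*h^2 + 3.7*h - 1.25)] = (3.2856*h^3 - 15.1848*h^2 + 9.0132*h - 4.107)/(0.74*h^4 - 4.56*h^3 + 4.06*h^2 - 3.7*h + 1.25)^2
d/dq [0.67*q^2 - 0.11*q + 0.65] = 1.34*q - 0.11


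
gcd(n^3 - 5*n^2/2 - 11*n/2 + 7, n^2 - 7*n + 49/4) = n - 7/2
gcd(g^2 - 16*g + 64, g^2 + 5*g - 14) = 1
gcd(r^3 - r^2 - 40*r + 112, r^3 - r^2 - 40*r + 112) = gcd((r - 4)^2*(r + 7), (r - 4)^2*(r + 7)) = r^3 - r^2 - 40*r + 112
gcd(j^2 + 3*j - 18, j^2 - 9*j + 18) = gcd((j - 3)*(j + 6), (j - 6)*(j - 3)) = j - 3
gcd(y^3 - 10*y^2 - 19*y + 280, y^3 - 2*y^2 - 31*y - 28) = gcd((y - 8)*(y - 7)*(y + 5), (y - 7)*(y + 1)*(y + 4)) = y - 7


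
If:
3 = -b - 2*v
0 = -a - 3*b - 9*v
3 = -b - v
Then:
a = 9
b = -3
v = 0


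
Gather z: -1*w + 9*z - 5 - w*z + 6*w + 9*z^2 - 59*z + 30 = 5*w + 9*z^2 + z*(-w - 50) + 25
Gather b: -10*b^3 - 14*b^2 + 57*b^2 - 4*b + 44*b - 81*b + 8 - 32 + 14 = -10*b^3 + 43*b^2 - 41*b - 10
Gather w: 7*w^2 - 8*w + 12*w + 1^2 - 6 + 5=7*w^2 + 4*w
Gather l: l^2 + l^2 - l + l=2*l^2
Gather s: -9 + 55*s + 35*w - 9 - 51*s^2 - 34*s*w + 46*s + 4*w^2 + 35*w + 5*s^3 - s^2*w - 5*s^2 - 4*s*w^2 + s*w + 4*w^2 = 5*s^3 + s^2*(-w - 56) + s*(-4*w^2 - 33*w + 101) + 8*w^2 + 70*w - 18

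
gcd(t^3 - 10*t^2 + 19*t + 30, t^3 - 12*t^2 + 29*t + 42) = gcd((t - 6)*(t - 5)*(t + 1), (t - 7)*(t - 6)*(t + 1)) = t^2 - 5*t - 6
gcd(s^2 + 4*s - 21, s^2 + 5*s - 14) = s + 7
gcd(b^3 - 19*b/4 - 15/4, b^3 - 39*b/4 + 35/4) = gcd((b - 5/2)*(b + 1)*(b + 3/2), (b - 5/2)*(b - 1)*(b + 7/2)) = b - 5/2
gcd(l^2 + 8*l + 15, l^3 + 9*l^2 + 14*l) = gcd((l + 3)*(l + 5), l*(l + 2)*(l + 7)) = 1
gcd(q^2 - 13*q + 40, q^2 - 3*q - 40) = q - 8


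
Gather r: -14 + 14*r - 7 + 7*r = 21*r - 21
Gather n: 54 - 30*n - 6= 48 - 30*n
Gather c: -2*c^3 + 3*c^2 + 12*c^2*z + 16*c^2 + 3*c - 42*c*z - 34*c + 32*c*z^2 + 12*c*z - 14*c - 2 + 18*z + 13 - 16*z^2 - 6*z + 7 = -2*c^3 + c^2*(12*z + 19) + c*(32*z^2 - 30*z - 45) - 16*z^2 + 12*z + 18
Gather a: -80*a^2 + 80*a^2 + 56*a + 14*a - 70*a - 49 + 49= 0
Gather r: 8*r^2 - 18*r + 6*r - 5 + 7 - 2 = 8*r^2 - 12*r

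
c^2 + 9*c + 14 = (c + 2)*(c + 7)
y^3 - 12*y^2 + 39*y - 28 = (y - 7)*(y - 4)*(y - 1)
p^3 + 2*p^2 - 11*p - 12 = (p - 3)*(p + 1)*(p + 4)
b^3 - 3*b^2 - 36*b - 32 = (b - 8)*(b + 1)*(b + 4)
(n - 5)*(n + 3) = n^2 - 2*n - 15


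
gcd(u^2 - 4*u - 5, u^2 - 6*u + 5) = u - 5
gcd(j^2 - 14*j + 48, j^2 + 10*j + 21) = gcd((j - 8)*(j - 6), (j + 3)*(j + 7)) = 1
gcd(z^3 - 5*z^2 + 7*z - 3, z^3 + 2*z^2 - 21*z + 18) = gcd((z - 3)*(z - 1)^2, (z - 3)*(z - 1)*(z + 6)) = z^2 - 4*z + 3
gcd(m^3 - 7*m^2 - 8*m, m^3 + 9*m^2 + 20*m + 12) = m + 1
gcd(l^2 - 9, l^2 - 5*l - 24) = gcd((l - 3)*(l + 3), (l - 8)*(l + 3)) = l + 3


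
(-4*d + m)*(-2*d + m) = 8*d^2 - 6*d*m + m^2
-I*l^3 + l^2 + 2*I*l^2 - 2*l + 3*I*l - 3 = (l - 3)*(l + I)*(-I*l - I)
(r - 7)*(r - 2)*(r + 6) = r^3 - 3*r^2 - 40*r + 84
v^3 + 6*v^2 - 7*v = v*(v - 1)*(v + 7)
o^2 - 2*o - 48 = (o - 8)*(o + 6)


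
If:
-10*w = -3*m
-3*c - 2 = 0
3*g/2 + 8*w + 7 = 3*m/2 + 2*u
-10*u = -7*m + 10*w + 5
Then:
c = -2/3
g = -2*w/9 - 16/3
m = 10*w/3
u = 4*w/3 - 1/2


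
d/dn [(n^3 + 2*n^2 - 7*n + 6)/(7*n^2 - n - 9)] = (7*n^4 - 2*n^3 + 20*n^2 - 120*n + 69)/(49*n^4 - 14*n^3 - 125*n^2 + 18*n + 81)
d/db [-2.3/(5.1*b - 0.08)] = 11.73/(5.1*b - 0.08)^2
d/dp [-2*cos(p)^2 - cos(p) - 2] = (4*cos(p) + 1)*sin(p)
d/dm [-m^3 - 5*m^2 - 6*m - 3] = -3*m^2 - 10*m - 6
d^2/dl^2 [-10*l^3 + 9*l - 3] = -60*l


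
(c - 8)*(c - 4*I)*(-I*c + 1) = -I*c^3 - 3*c^2 + 8*I*c^2 + 24*c - 4*I*c + 32*I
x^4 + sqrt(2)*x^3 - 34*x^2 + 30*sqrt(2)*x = x*(x - 3*sqrt(2))*(x - sqrt(2))*(x + 5*sqrt(2))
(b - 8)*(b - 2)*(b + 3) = b^3 - 7*b^2 - 14*b + 48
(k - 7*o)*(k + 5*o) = k^2 - 2*k*o - 35*o^2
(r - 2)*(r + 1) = r^2 - r - 2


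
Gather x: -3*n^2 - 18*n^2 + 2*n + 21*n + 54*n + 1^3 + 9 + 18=-21*n^2 + 77*n + 28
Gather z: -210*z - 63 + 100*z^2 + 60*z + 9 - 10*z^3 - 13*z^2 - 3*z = -10*z^3 + 87*z^2 - 153*z - 54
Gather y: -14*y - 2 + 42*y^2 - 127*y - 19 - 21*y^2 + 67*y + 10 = 21*y^2 - 74*y - 11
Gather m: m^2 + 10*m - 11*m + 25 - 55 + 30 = m^2 - m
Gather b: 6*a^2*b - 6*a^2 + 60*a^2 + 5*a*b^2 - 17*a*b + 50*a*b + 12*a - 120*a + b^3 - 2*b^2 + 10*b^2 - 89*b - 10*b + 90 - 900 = 54*a^2 - 108*a + b^3 + b^2*(5*a + 8) + b*(6*a^2 + 33*a - 99) - 810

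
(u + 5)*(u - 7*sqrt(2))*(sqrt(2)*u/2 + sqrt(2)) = sqrt(2)*u^3/2 - 7*u^2 + 7*sqrt(2)*u^2/2 - 49*u + 5*sqrt(2)*u - 70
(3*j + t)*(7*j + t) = 21*j^2 + 10*j*t + t^2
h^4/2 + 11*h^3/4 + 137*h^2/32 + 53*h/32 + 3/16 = (h/2 + 1)*(h + 1/4)^2*(h + 3)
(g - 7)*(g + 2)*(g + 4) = g^3 - g^2 - 34*g - 56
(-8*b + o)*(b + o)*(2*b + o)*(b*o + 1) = -16*b^4*o - 22*b^3*o^2 - 16*b^3 - 5*b^2*o^3 - 22*b^2*o + b*o^4 - 5*b*o^2 + o^3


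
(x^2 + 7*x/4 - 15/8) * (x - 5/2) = x^3 - 3*x^2/4 - 25*x/4 + 75/16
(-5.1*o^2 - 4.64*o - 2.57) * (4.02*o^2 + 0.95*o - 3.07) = -20.502*o^4 - 23.4978*o^3 + 0.9176*o^2 + 11.8033*o + 7.8899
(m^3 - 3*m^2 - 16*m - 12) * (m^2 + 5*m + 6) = m^5 + 2*m^4 - 25*m^3 - 110*m^2 - 156*m - 72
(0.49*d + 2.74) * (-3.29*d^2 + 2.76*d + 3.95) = -1.6121*d^3 - 7.6622*d^2 + 9.4979*d + 10.823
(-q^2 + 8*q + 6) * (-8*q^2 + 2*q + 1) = 8*q^4 - 66*q^3 - 33*q^2 + 20*q + 6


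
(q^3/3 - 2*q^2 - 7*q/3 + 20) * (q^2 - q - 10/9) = q^5/3 - 7*q^4/3 - 19*q^3/27 + 221*q^2/9 - 470*q/27 - 200/9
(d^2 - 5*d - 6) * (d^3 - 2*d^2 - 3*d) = d^5 - 7*d^4 + d^3 + 27*d^2 + 18*d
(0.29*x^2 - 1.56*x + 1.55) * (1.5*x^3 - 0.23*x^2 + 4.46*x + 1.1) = 0.435*x^5 - 2.4067*x^4 + 3.9772*x^3 - 6.9951*x^2 + 5.197*x + 1.705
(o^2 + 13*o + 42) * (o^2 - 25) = o^4 + 13*o^3 + 17*o^2 - 325*o - 1050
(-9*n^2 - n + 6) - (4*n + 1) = -9*n^2 - 5*n + 5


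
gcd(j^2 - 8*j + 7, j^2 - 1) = j - 1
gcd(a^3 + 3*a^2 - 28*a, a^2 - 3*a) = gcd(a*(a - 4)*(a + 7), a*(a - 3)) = a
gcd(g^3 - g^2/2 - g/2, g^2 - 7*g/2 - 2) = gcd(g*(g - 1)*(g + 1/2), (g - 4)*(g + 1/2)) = g + 1/2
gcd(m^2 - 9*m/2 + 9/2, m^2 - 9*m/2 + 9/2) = m^2 - 9*m/2 + 9/2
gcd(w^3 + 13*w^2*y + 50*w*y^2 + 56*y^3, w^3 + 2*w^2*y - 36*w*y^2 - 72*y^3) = w + 2*y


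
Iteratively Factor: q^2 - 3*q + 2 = (q - 1)*(q - 2)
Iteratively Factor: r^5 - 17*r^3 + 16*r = (r + 1)*(r^4 - r^3 - 16*r^2 + 16*r) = (r - 4)*(r + 1)*(r^3 + 3*r^2 - 4*r) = r*(r - 4)*(r + 1)*(r^2 + 3*r - 4) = r*(r - 4)*(r - 1)*(r + 1)*(r + 4)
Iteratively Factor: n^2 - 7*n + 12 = (n - 3)*(n - 4)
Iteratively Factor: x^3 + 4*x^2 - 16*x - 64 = (x - 4)*(x^2 + 8*x + 16) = (x - 4)*(x + 4)*(x + 4)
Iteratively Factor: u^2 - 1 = (u - 1)*(u + 1)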